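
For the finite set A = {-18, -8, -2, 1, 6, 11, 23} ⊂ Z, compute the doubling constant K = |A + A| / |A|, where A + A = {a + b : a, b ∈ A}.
K = |A + A| / |A| = 26/7

Enumerate A + A = {a + b : a, b ∈ A}. With |A| = 7, there are |A|^2 = 49 ordered sum pairs; collecting distinct values, A + A = {-36, -26, -20, -17, -16, -12, -10, -7, -4, -2, -1, 2, 3, 4, 5, 7, 9, 12, 15, 17, 21, 22, 24, 29, 34, 46}, so |A + A| = 26. Thus K = 26/7. For comparison, the minimum possible |A + A| over all 7-element sets is 2·7 − 1 = 13 (so min K = 13/7), attained only by arithmetic progressions.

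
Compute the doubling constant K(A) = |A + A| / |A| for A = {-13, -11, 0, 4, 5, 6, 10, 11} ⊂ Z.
K = |A + A| / |A| = 29/8

Enumerate A + A = {a + b : a, b ∈ A}. With |A| = 8, there are |A|^2 = 64 ordered sum pairs; collecting distinct values, A + A = {-26, -24, -22, -13, -11, -9, -8, -7, -6, -5, -3, -2, -1, 0, 4, 5, 6, 8, 9, 10, 11, 12, 14, 15, 16, 17, 20, 21, 22}, so |A + A| = 29. Thus K = 29/8. For comparison, the minimum possible |A + A| over all 8-element sets is 2·8 − 1 = 15 (so min K = 15/8), attained only by arithmetic progressions.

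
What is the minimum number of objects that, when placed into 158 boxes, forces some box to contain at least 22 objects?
n = (22 − 1)·158 + 1 = 3319

By the generalised pigeonhole principle, to guarantee some box contains ≥ r objects we need more than (r − 1) · k objects total. Threshold: n = (r − 1) · k + 1. With r = 22 and k = 158: n = 21 · 158 + 1 = 3318 + 1 = 3319. For n = 3318 = 21 · 158, we can put exactly 21 objects in every box, avoiding 22 in any single one — so 3319 is tight.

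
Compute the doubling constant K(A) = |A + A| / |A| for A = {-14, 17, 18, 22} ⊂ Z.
K = |A + A| / |A| = 10/4 = 5/2

Enumerate A + A = {a + b : a, b ∈ A}. With |A| = 4, there are |A|^2 = 16 ordered sum pairs; collecting distinct values, A + A = {-28, 3, 4, 8, 34, 35, 36, 39, 40, 44}, so |A + A| = 10. Thus K = 10/4 = 5/2. For comparison, the minimum possible |A + A| over all 4-element sets is 2·4 − 1 = 7 (so min K = 7/4), attained only by arithmetic progressions.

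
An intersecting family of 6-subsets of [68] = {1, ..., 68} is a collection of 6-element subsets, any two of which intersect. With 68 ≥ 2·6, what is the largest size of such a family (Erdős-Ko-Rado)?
max |F| = C(67, 5) = 9657648

Erdős-Ko-Rado (1961): when n ≥ 2k, max |F| = C(n−1, k−1). The bound is attained by the star {A : i ∈ A} for any fixed i ∈ [n]. Here C(68−1, 6−1) = C(67, 5) = 9657648.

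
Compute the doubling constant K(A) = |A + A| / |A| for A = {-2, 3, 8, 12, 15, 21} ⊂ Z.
K = |A + A| / |A| = 19/6

Enumerate A + A = {a + b : a, b ∈ A}. With |A| = 6, there are |A|^2 = 36 ordered sum pairs; collecting distinct values, A + A = {-4, 1, 6, 10, 11, 13, 15, 16, 18, 19, 20, 23, 24, 27, 29, 30, 33, 36, 42}, so |A + A| = 19. Thus K = 19/6. For comparison, the minimum possible |A + A| over all 6-element sets is 2·6 − 1 = 11 (so min K = 11/6), attained only by arithmetic progressions.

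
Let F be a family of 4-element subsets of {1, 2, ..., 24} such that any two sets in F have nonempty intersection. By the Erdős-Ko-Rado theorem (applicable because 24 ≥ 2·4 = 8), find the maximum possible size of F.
max |F| = C(23, 3) = 1771

The Erdős-Ko-Rado theorem states: for n ≥ 2k, an intersecting family of k-subsets of an n-element set has size at most C(n − 1, k − 1), with equality for 'star' families {A ⊆ [n] : |A| = k, i ∈ A} (fix an element i). For n = 24, k = 4: C(23, 3) = 1771.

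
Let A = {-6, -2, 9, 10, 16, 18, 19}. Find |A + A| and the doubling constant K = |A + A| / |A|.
K = |A + A| / |A| = 27/7

Enumerate A + A = {a + b : a, b ∈ A}. With |A| = 7, there are |A|^2 = 49 ordered sum pairs; collecting distinct values, A + A = {-12, -8, -4, 3, 4, 7, 8, 10, 12, 13, 14, 16, 17, 18, 19, 20, 25, 26, 27, 28, 29, 32, 34, 35, 36, 37, 38}, so |A + A| = 27. Thus K = 27/7. For comparison, the minimum possible |A + A| over all 7-element sets is 2·7 − 1 = 13 (so min K = 13/7), attained only by arithmetic progressions.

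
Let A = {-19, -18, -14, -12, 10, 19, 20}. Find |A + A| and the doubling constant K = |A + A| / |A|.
K = |A + A| / |A| = 27/7

Enumerate A + A = {a + b : a, b ∈ A}. With |A| = 7, there are |A|^2 = 49 ordered sum pairs; collecting distinct values, A + A = {-38, -37, -36, -33, -32, -31, -30, -28, -26, -24, -9, -8, -4, -2, 0, 1, 2, 5, 6, 7, 8, 20, 29, 30, 38, 39, 40}, so |A + A| = 27. Thus K = 27/7. For comparison, the minimum possible |A + A| over all 7-element sets is 2·7 − 1 = 13 (so min K = 13/7), attained only by arithmetic progressions.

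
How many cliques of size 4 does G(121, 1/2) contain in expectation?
E[# K_4] = C(121, 4) · (1/2)^C(4, 2) = 8495410 / 2^6 = 4247705/32 = 132740.78125

For each 4-subset S of vertices (there are C(121, 4) = 8495410 such S), let X_S = 1 if S induces a K_4 (all C(4, 2) = 6 edges present). Then P(X_S = 1) = (1/2)^6 = 1/64. By linearity of expectation, E[# K_4] = C(121, 4) · (1/2)^6 = 8495410 / 64 = 4247705/32 = 132740.78125.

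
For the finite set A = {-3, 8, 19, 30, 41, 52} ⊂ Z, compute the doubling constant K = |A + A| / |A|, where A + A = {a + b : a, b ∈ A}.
K = |A + A| / |A| = 11/6

Enumerate A + A = {a + b : a, b ∈ A}. With |A| = 6, there are |A|^2 = 36 ordered sum pairs; collecting distinct values, A + A = {-6, 5, 16, 27, 38, 49, 60, 71, 82, 93, 104}, so |A + A| = 11. Thus K = 11/6. Here |A + A| = 2|A| − 1 = 11, the minimum possible — so K = 11/6 is minimal, which holds iff A is an arithmetic progression.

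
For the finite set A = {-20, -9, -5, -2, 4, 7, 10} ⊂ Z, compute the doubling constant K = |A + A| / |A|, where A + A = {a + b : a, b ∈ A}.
K = |A + A| / |A| = 23/7

Enumerate A + A = {a + b : a, b ∈ A}. With |A| = 7, there are |A|^2 = 49 ordered sum pairs; collecting distinct values, A + A = {-40, -29, -25, -22, -18, -16, -14, -13, -11, -10, -7, -5, -4, -2, -1, 1, 2, 5, 8, 11, 14, 17, 20}, so |A + A| = 23. Thus K = 23/7. For comparison, the minimum possible |A + A| over all 7-element sets is 2·7 − 1 = 13 (so min K = 13/7), attained only by arithmetic progressions.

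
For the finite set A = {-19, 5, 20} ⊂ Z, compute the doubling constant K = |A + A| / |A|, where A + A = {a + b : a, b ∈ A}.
K = |A + A| / |A| = 6/3 = 2

Enumerate A + A = {a + b : a, b ∈ A}. With |A| = 3, there are |A|^2 = 9 ordered sum pairs; collecting distinct values, A + A = {-38, -14, 1, 10, 25, 40}, so |A + A| = 6. Thus K = 6/3 = 2. For comparison, the minimum possible |A + A| over all 3-element sets is 2·3 − 1 = 5 (so min K = 5/3), attained only by arithmetic progressions.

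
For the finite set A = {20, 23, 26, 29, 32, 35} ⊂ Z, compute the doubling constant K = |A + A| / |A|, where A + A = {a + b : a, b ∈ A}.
K = |A + A| / |A| = 11/6

Enumerate A + A = {a + b : a, b ∈ A}. With |A| = 6, there are |A|^2 = 36 ordered sum pairs; collecting distinct values, A + A = {40, 43, 46, 49, 52, 55, 58, 61, 64, 67, 70}, so |A + A| = 11. Thus K = 11/6. Here |A + A| = 2|A| − 1 = 11, the minimum possible — so K = 11/6 is minimal, which holds iff A is an arithmetic progression.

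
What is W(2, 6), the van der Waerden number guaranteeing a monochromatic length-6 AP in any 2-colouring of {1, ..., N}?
W(2, 6) = 1132

W(2, 6) = 1132. The lower bound W(2, 6) > 1131 comes from an explicit good 2-colouring of [1, 1131]; the upper bound W(2, 6) ≤ 1132 was verified by exhaustive search over 2-colourings of [1, 1132].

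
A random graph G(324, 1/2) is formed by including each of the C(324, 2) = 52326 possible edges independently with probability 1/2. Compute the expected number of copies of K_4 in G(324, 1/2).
E[# K_4] = C(324, 4) · (1/2)^C(4, 2) = 450710001 / 2^6 = 7042343.765625

For each 4-subset S of vertices (there are C(324, 4) = 450710001 such S), let X_S = 1 if S induces a K_4 (all C(4, 2) = 6 edges present). Then P(X_S = 1) = (1/2)^6 = 1/64. By linearity of expectation, E[# K_4] = C(324, 4) · (1/2)^6 = 450710001 / 64 = 7042343.765625.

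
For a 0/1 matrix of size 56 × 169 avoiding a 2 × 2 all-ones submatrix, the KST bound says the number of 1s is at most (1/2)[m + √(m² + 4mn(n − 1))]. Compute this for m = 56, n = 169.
z(56, 169; 2, 2) ≤ (1/2)[56 + √(56² + 4·56·169·168)] = (1/2)[56 + √6362944] = 1289.2438

Kővári–Sós–Turán: let r_1, ..., r_56 be the row sums and z = Σ r_i the total number of 1s. Each pair of columns can share at most one row with both entries 1 (else a 2×2 all-ones block appears), so Σ_i C(r_i, 2) ≤ C(169, 2) = 14196. By convexity Σ_i C(r_i, 2) ≥ 56·C(z/56, 2) = z(z − 56)/(2·56), giving z² − 56z − 56·169·168 ≤ 0 and hence z ≤ (1/2)[56 + √(3136 + 4·1589952)] = (1/2)[56 + √6362944] ≈ (1/2)(56 + 2522.4877) = 1289.2438.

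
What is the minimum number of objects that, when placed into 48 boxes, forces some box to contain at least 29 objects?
n = (29 − 1)·48 + 1 = 1345

By the generalised pigeonhole principle, to guarantee some box contains ≥ r objects we need more than (r − 1) · k objects total. Threshold: n = (r − 1) · k + 1. With r = 29 and k = 48: n = 28 · 48 + 1 = 1344 + 1 = 1345. For n = 1344 = 28 · 48, we can put exactly 28 objects in every box, avoiding 29 in any single one — so 1345 is tight.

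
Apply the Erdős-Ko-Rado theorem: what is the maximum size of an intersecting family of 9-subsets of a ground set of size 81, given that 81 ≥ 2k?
max |F| = C(80, 8) = 28987537150

The Erdős-Ko-Rado theorem states: for n ≥ 2k, an intersecting family of k-subsets of an n-element set has size at most C(n − 1, k − 1), with equality for 'star' families {A ⊆ [n] : |A| = k, i ∈ A} (fix an element i). For n = 81, k = 9: C(80, 8) = 28987537150.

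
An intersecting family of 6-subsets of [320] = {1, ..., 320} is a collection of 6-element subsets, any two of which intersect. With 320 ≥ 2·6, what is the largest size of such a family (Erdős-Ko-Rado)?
max |F| = C(319, 5) = 26674326063

The Erdős-Ko-Rado theorem states: for n ≥ 2k, an intersecting family of k-subsets of an n-element set has size at most C(n − 1, k − 1), with equality for 'star' families {A ⊆ [n] : |A| = k, i ∈ A} (fix an element i). For n = 320, k = 6: C(319, 5) = 26674326063.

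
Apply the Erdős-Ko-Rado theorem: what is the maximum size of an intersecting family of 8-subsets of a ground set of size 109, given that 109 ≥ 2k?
max |F| = C(108, 7) = 27883218168

The Erdős-Ko-Rado theorem states: for n ≥ 2k, an intersecting family of k-subsets of an n-element set has size at most C(n − 1, k − 1), with equality for 'star' families {A ⊆ [n] : |A| = k, i ∈ A} (fix an element i). For n = 109, k = 8: C(108, 7) = 27883218168.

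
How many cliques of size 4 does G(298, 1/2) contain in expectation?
E[# K_4] = C(298, 4) · (1/2)^C(4, 2) = 322014330 / 2^6 = 161007165/32 = 5031473.90625

For each 4-subset S of vertices (there are C(298, 4) = 322014330 such S), let X_S = 1 if S induces a K_4 (all C(4, 2) = 6 edges present). Then P(X_S = 1) = (1/2)^6 = 1/64. By linearity of expectation, E[# K_4] = C(298, 4) · (1/2)^6 = 322014330 / 64 = 161007165/32 = 5031473.90625.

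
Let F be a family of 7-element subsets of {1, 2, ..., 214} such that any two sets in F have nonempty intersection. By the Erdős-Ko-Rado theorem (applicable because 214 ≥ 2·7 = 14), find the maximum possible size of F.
max |F| = C(213, 6) = 120807622936

Erdős-Ko-Rado (1961): when n ≥ 2k, max |F| = C(n−1, k−1). The bound is attained by the star {A : i ∈ A} for any fixed i ∈ [n]. Here C(214−1, 7−1) = C(213, 6) = 120807622936.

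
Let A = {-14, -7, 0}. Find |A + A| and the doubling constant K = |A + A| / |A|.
K = |A + A| / |A| = 5/3

Enumerate A + A = {a + b : a, b ∈ A}. With |A| = 3, there are |A|^2 = 9 ordered sum pairs; collecting distinct values, A + A = {-28, -21, -14, -7, 0}, so |A + A| = 5. Thus K = 5/3. Here |A + A| = 2|A| − 1 = 5, the minimum possible — so K = 5/3 is minimal, which holds iff A is an arithmetic progression.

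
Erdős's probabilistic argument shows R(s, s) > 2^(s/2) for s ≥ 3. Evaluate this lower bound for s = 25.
2^(25/2) = 5792.6188; so R(25, 25) > 5792.6188

Colour each edge of K_n uniformly at random with red/blue. The expected number of monochromatic K_25 is C(n, 25) · 2 · 2^(−C(25,2)). If C(n, 25) · 2^(1 − C(25,2)) < 1, then with positive probability no monochromatic K_25 exists, so R(25, 25) > n. The standard estimate C(n, 25) ≤ n^25/25! shows this inequality holds whenever n ≤ 2^(25/2) (since 25! · 2^(C(25,2) − 1) > 2^(25^2/2) ≥ n^25). Hence R(25, 25) > 2^(25/2) = 5792.6188.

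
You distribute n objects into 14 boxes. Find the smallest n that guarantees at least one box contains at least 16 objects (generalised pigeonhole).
n = (16 − 1)·14 + 1 = 211

By the generalised pigeonhole principle, to guarantee some box contains ≥ r objects we need more than (r − 1) · k objects total. Threshold: n = (r − 1) · k + 1. With r = 16 and k = 14: n = 15 · 14 + 1 = 210 + 1 = 211. For n = 210 = 15 · 14, we can put exactly 15 objects in every box, avoiding 16 in any single one — so 211 is tight.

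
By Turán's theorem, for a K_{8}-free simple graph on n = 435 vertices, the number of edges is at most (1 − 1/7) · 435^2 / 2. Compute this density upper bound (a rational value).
Turán density bound = (6/7) · 435^2/2 = 567675/7 ≈ 81096.4286

Turán's theorem: ex(n, K_{r+1}) is achieved by the complete r-partite Turán graph T(n, r) with parts as balanced as possible, and is at most (1 − 1/r) · n^2/2. For r = 7, n = 435: the density bound is (6/7) · 189225/2 = 567675/7 ≈ 81096.4286. The integer-valued extremum is e(T(435, 7)) = 81096, which is strictly less than the density bound 567675/7 since 7 ∤ 435 (the parts of T(435, 7) cannot all be equal).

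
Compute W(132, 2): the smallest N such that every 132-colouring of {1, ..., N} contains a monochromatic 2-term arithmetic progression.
W(132, 2) = 132 + 1 = 133

A 2-term AP is any pair of integers, so a monochromatic 2-AP exists iff some colour is used at least twice. With 132 colours, the colouring i ↦ i on {1, ..., 132} uses each colour once, avoiding any monochromatic pair, so W(132, 2) > 132. For {1, ..., 133}, pigeonhole forces two integers of the same colour, which form a monochromatic 2-AP. Hence W(132, 2) = 133.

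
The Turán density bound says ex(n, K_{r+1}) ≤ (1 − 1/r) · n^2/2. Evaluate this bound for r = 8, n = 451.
Turán density bound = (7/8) · 451^2/2 = 1423807/16 ≈ 88987.9375

Turán's theorem: ex(n, K_{r+1}) is achieved by the complete r-partite Turán graph T(n, r) with parts as balanced as possible, and is at most (1 − 1/r) · n^2/2. For r = 8, n = 451: the density bound is (7/8) · 203401/2 = 1423807/16 ≈ 88987.9375. The integer-valued extremum is e(T(451, 8)) = 88987, which is strictly less than the density bound 1423807/16 since 8 ∤ 451 (the parts of T(451, 8) cannot all be equal).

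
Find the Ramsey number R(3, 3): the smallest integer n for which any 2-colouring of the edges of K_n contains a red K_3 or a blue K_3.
R(3, 3) = 6

Lower bound: the 5-cycle C_5 (with the remaining edges as the complement) gives a 2-colouring of K_5 with no monochromatic triangle, so R(3, 3) > 5.
Upper bound: in K_6, any vertex has 5 incident edges, so by pigeonhole ≥3 are the same colour (say red). If any pair of those red neighbours has a red edge between them, we get a red triangle; otherwise the three neighbours span a blue triangle. So every 2-colouring of K_6 has a monochromatic triangle.
Hence R(3, 3) = 6.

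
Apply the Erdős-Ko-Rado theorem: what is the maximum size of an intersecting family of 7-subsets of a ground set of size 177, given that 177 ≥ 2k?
max |F| = C(176, 6) = 37873734360

The Erdős-Ko-Rado theorem states: for n ≥ 2k, an intersecting family of k-subsets of an n-element set has size at most C(n − 1, k − 1), with equality for 'star' families {A ⊆ [n] : |A| = k, i ∈ A} (fix an element i). For n = 177, k = 7: C(176, 6) = 37873734360.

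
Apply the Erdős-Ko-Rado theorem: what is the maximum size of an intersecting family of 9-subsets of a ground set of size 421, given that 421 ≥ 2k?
max |F| = C(420, 8) = 22456752200702820

Erdős-Ko-Rado (1961): when n ≥ 2k, max |F| = C(n−1, k−1). The bound is attained by the star {A : i ∈ A} for any fixed i ∈ [n]. Here C(421−1, 9−1) = C(420, 8) = 22456752200702820.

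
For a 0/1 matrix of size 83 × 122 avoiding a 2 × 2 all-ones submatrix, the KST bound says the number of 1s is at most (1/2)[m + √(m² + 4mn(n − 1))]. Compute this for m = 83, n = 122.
z(83, 122; 2, 2) ≤ (1/2)[83 + √(83² + 4·83·122·121)] = (1/2)[83 + √4907873] = 1149.186

Kővári–Sós–Turán: let r_1, ..., r_83 be the row sums and z = Σ r_i the total number of 1s. Each pair of columns can share at most one row with both entries 1 (else a 2×2 all-ones block appears), so Σ_i C(r_i, 2) ≤ C(122, 2) = 7381. By convexity Σ_i C(r_i, 2) ≥ 83·C(z/83, 2) = z(z − 83)/(2·83), giving z² − 83z − 83·122·121 ≤ 0 and hence z ≤ (1/2)[83 + √(6889 + 4·1225246)] = (1/2)[83 + √4907873] ≈ (1/2)(83 + 2215.372) = 1149.186.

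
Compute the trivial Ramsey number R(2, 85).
R(2, 85) = 85

R(2, k) = k for all k ≥ 2: in a 2-colouring of K_k, either some edge is red (a red K_2) or all edges are blue (a blue K_k). And K_{84} coloured all-blue has no blue K_85, so R(2, 85) > 84. Hence R(2, 85) = 85.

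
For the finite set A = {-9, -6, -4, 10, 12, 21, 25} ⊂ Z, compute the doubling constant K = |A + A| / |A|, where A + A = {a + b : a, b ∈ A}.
K = |A + A| / |A| = 27/7

Enumerate A + A = {a + b : a, b ∈ A}. With |A| = 7, there are |A|^2 = 49 ordered sum pairs; collecting distinct values, A + A = {-18, -15, -13, -12, -10, -8, 1, 3, 4, 6, 8, 12, 15, 16, 17, 19, 20, 21, 22, 24, 31, 33, 35, 37, 42, 46, 50}, so |A + A| = 27. Thus K = 27/7. For comparison, the minimum possible |A + A| over all 7-element sets is 2·7 − 1 = 13 (so min K = 13/7), attained only by arithmetic progressions.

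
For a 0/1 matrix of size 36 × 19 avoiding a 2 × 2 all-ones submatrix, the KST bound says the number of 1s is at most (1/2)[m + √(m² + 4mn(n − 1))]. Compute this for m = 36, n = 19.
z(36, 19; 2, 2) ≤ (1/2)[36 + √(36² + 4·36·19·18)] = (1/2)[36 + √50544] = 130.41

Kővári–Sós–Turán: let r_1, ..., r_36 be the row sums and z = Σ r_i the total number of 1s. Each pair of columns can share at most one row with both entries 1 (else a 2×2 all-ones block appears), so Σ_i C(r_i, 2) ≤ C(19, 2) = 171. By convexity Σ_i C(r_i, 2) ≥ 36·C(z/36, 2) = z(z − 36)/(2·36), giving z² − 36z − 36·19·18 ≤ 0 and hence z ≤ (1/2)[36 + √(1296 + 4·12312)] = (1/2)[36 + √50544] ≈ (1/2)(36 + 224.8199) = 130.41.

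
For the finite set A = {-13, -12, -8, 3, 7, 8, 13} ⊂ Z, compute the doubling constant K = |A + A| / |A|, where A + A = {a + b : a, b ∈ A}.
K = |A + A| / |A| = 24/7

Enumerate A + A = {a + b : a, b ∈ A}. With |A| = 7, there are |A|^2 = 49 ordered sum pairs; collecting distinct values, A + A = {-26, -25, -24, -21, -20, -16, -10, -9, -6, -5, -4, -1, 0, 1, 5, 6, 10, 11, 14, 15, 16, 20, 21, 26}, so |A + A| = 24. Thus K = 24/7. For comparison, the minimum possible |A + A| over all 7-element sets is 2·7 − 1 = 13 (so min K = 13/7), attained only by arithmetic progressions.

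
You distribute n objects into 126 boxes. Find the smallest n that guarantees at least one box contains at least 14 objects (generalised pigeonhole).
n = (14 − 1)·126 + 1 = 1639

By the generalised pigeonhole principle, to guarantee some box contains ≥ r objects we need more than (r − 1) · k objects total. Threshold: n = (r − 1) · k + 1. With r = 14 and k = 126: n = 13 · 126 + 1 = 1638 + 1 = 1639. For n = 1638 = 13 · 126, we can put exactly 13 objects in every box, avoiding 14 in any single one — so 1639 is tight.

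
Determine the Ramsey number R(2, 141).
R(2, 141) = 141

R(2, k) = k for all k ≥ 2: in a 2-colouring of K_k, either some edge is red (a red K_2) or all edges are blue (a blue K_k). And K_{140} coloured all-blue has no blue K_141, so R(2, 141) > 140. Hence R(2, 141) = 141.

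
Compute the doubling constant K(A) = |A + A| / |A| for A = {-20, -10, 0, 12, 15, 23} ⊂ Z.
K = |A + A| / |A| = 20/6 = 10/3

Enumerate A + A = {a + b : a, b ∈ A}. With |A| = 6, there are |A|^2 = 36 ordered sum pairs; collecting distinct values, A + A = {-40, -30, -20, -10, -8, -5, 0, 2, 3, 5, 12, 13, 15, 23, 24, 27, 30, 35, 38, 46}, so |A + A| = 20. Thus K = 20/6 = 10/3. For comparison, the minimum possible |A + A| over all 6-element sets is 2·6 − 1 = 11 (so min K = 11/6), attained only by arithmetic progressions.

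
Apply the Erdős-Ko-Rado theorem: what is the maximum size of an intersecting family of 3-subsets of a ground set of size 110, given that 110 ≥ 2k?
max |F| = C(109, 2) = 5886

Erdős-Ko-Rado (1961): when n ≥ 2k, max |F| = C(n−1, k−1). The bound is attained by the star {A : i ∈ A} for any fixed i ∈ [n]. Here C(110−1, 3−1) = C(109, 2) = 5886.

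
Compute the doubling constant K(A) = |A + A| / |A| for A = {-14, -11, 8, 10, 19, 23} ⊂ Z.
K = |A + A| / |A| = 21/6 = 7/2

Enumerate A + A = {a + b : a, b ∈ A}. With |A| = 6, there are |A|^2 = 36 ordered sum pairs; collecting distinct values, A + A = {-28, -25, -22, -6, -4, -3, -1, 5, 8, 9, 12, 16, 18, 20, 27, 29, 31, 33, 38, 42, 46}, so |A + A| = 21. Thus K = 21/6 = 7/2. For comparison, the minimum possible |A + A| over all 6-element sets is 2·6 − 1 = 11 (so min K = 11/6), attained only by arithmetic progressions.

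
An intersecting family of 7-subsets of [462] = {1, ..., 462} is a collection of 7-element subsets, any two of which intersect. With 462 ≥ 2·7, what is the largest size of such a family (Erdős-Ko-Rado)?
max |F| = C(461, 6) = 12902844605652

The Erdős-Ko-Rado theorem states: for n ≥ 2k, an intersecting family of k-subsets of an n-element set has size at most C(n − 1, k − 1), with equality for 'star' families {A ⊆ [n] : |A| = k, i ∈ A} (fix an element i). For n = 462, k = 7: C(461, 6) = 12902844605652.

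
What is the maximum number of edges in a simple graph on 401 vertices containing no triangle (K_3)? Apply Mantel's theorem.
ex(401, K_3) = ⌊401^2/4⌋ = 40200

Mantel (1907): a triangle-free graph on n vertices has at most ⌊n^2/4⌋ edges, with equality for the complete bipartite graph K_{⌊n/2⌋, ⌈n/2⌉}. For n = 401: ⌊401^2/4⌋ = ⌊160801/4⌋ = 40200. The extremal graph is K_{200, 201}, which has 200·201 = 40200 edges.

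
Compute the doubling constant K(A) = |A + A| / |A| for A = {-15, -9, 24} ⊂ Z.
K = |A + A| / |A| = 6/3 = 2

Enumerate A + A = {a + b : a, b ∈ A}. With |A| = 3, there are |A|^2 = 9 ordered sum pairs; collecting distinct values, A + A = {-30, -24, -18, 9, 15, 48}, so |A + A| = 6. Thus K = 6/3 = 2. For comparison, the minimum possible |A + A| over all 3-element sets is 2·3 − 1 = 5 (so min K = 5/3), attained only by arithmetic progressions.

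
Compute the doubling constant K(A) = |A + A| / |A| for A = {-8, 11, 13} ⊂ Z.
K = |A + A| / |A| = 6/3 = 2

Enumerate A + A = {a + b : a, b ∈ A}. With |A| = 3, there are |A|^2 = 9 ordered sum pairs; collecting distinct values, A + A = {-16, 3, 5, 22, 24, 26}, so |A + A| = 6. Thus K = 6/3 = 2. For comparison, the minimum possible |A + A| over all 3-element sets is 2·3 − 1 = 5 (so min K = 5/3), attained only by arithmetic progressions.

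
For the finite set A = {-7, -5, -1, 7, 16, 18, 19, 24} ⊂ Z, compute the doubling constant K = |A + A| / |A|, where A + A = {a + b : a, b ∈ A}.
K = |A + A| / |A| = 32/8 = 4

Enumerate A + A = {a + b : a, b ∈ A}. With |A| = 8, there are |A|^2 = 64 ordered sum pairs; collecting distinct values, A + A = {-14, -12, -10, -8, -6, -2, 0, 2, 6, 9, 11, 12, 13, 14, 15, 17, 18, 19, 23, 25, 26, 31, 32, 34, 35, 36, 37, 38, 40, 42, 43, 48}, so |A + A| = 32. Thus K = 32/8 = 4. For comparison, the minimum possible |A + A| over all 8-element sets is 2·8 − 1 = 15 (so min K = 15/8), attained only by arithmetic progressions.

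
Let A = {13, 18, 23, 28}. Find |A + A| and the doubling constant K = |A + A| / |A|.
K = |A + A| / |A| = 7/4

Enumerate A + A = {a + b : a, b ∈ A}. With |A| = 4, there are |A|^2 = 16 ordered sum pairs; collecting distinct values, A + A = {26, 31, 36, 41, 46, 51, 56}, so |A + A| = 7. Thus K = 7/4. Here |A + A| = 2|A| − 1 = 7, the minimum possible — so K = 7/4 is minimal, which holds iff A is an arithmetic progression.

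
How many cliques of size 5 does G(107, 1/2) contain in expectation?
E[# K_5] = C(107, 5) · (1/2)^C(5, 2) = 106308566 / 2^10 = 53154283/512 ≈ 103816.958984

For each 5-subset S of vertices (there are C(107, 5) = 106308566 such S), let X_S = 1 if S induces a K_5 (all C(5, 2) = 10 edges present). Then P(X_S = 1) = (1/2)^10 = 1/1024. By linearity of expectation, E[# K_5] = C(107, 5) · (1/2)^10 = 106308566 / 1024 = 53154283/512 ≈ 103816.958984.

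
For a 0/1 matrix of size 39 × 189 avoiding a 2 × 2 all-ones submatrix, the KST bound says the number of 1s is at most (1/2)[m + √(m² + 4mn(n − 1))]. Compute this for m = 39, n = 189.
z(39, 189; 2, 2) ≤ (1/2)[39 + √(39² + 4·39·189·188)] = (1/2)[39 + √5544513] = 1196.8395

Kővári–Sós–Turán: let r_1, ..., r_39 be the row sums and z = Σ r_i the total number of 1s. Each pair of columns can share at most one row with both entries 1 (else a 2×2 all-ones block appears), so Σ_i C(r_i, 2) ≤ C(189, 2) = 17766. By convexity Σ_i C(r_i, 2) ≥ 39·C(z/39, 2) = z(z − 39)/(2·39), giving z² − 39z − 39·189·188 ≤ 0 and hence z ≤ (1/2)[39 + √(1521 + 4·1385748)] = (1/2)[39 + √5544513] ≈ (1/2)(39 + 2354.679) = 1196.8395.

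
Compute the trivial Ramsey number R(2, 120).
R(2, 120) = 120

R(2, k) = k for all k ≥ 2: in a 2-colouring of K_k, either some edge is red (a red K_2) or all edges are blue (a blue K_k). And K_{119} coloured all-blue has no blue K_120, so R(2, 120) > 119. Hence R(2, 120) = 120.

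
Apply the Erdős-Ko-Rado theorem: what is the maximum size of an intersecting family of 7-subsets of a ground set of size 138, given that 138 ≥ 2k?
max |F| = C(137, 6) = 8218472724

The Erdős-Ko-Rado theorem states: for n ≥ 2k, an intersecting family of k-subsets of an n-element set has size at most C(n − 1, k − 1), with equality for 'star' families {A ⊆ [n] : |A| = k, i ∈ A} (fix an element i). For n = 138, k = 7: C(137, 6) = 8218472724.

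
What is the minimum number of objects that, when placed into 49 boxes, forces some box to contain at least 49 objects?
n = (49 − 1)·49 + 1 = 2353

By the generalised pigeonhole principle, to guarantee some box contains ≥ r objects we need more than (r − 1) · k objects total. Threshold: n = (r − 1) · k + 1. With r = 49 and k = 49: n = 48 · 49 + 1 = 2352 + 1 = 2353. For n = 2352 = 48 · 49, we can put exactly 48 objects in every box, avoiding 49 in any single one — so 2353 is tight.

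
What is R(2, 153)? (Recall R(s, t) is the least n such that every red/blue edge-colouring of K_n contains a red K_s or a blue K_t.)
R(2, 153) = 153

R(2, k) = k for all k ≥ 2: in a 2-colouring of K_k, either some edge is red (a red K_2) or all edges are blue (a blue K_k). And K_{152} coloured all-blue has no blue K_153, so R(2, 153) > 152. Hence R(2, 153) = 153.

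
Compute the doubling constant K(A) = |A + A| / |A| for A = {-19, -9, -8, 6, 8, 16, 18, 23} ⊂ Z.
K = |A + A| / |A| = 32/8 = 4

Enumerate A + A = {a + b : a, b ∈ A}. With |A| = 8, there are |A|^2 = 64 ordered sum pairs; collecting distinct values, A + A = {-38, -28, -27, -18, -17, -16, -13, -11, -3, -2, -1, 0, 4, 7, 8, 9, 10, 12, 14, 15, 16, 22, 24, 26, 29, 31, 32, 34, 36, 39, 41, 46}, so |A + A| = 32. Thus K = 32/8 = 4. For comparison, the minimum possible |A + A| over all 8-element sets is 2·8 − 1 = 15 (so min K = 15/8), attained only by arithmetic progressions.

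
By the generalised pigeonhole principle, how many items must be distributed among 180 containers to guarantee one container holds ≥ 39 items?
n = (39 − 1)·180 + 1 = 6841

By the generalised pigeonhole principle, to guarantee some box contains ≥ r objects we need more than (r − 1) · k objects total. Threshold: n = (r − 1) · k + 1. With r = 39 and k = 180: n = 38 · 180 + 1 = 6840 + 1 = 6841. For n = 6840 = 38 · 180, we can put exactly 38 objects in every box, avoiding 39 in any single one — so 6841 is tight.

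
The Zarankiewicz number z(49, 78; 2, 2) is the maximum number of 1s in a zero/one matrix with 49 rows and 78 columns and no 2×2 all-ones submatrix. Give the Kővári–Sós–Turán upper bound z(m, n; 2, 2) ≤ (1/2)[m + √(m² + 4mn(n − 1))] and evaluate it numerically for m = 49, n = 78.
z(49, 78; 2, 2) ≤ (1/2)[49 + √(49² + 4·49·78·77)] = (1/2)[49 + √1179577] = 567.5417

Kővári–Sós–Turán: let r_1, ..., r_49 be the row sums and z = Σ r_i the total number of 1s. Each pair of columns can share at most one row with both entries 1 (else a 2×2 all-ones block appears), so Σ_i C(r_i, 2) ≤ C(78, 2) = 3003. By convexity Σ_i C(r_i, 2) ≥ 49·C(z/49, 2) = z(z − 49)/(2·49), giving z² − 49z − 49·78·77 ≤ 0 and hence z ≤ (1/2)[49 + √(2401 + 4·294294)] = (1/2)[49 + √1179577] ≈ (1/2)(49 + 1086.0833) = 567.5417.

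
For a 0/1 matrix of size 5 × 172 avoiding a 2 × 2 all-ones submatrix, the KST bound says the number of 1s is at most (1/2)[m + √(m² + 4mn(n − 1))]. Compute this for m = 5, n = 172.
z(5, 172; 2, 2) ≤ (1/2)[5 + √(5² + 4·5·172·171)] = (1/2)[5 + √588265] = 385.9922

Kővári–Sós–Turán: let r_1, ..., r_5 be the row sums and z = Σ r_i the total number of 1s. Each pair of columns can share at most one row with both entries 1 (else a 2×2 all-ones block appears), so Σ_i C(r_i, 2) ≤ C(172, 2) = 14706. By convexity Σ_i C(r_i, 2) ≥ 5·C(z/5, 2) = z(z − 5)/(2·5), giving z² − 5z − 5·172·171 ≤ 0 and hence z ≤ (1/2)[5 + √(25 + 4·147060)] = (1/2)[5 + √588265] ≈ (1/2)(5 + 766.9844) = 385.9922.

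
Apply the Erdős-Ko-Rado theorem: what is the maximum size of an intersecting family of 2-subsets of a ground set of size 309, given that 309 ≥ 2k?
max |F| = C(308, 1) = 308

The Erdős-Ko-Rado theorem states: for n ≥ 2k, an intersecting family of k-subsets of an n-element set has size at most C(n − 1, k − 1), with equality for 'star' families {A ⊆ [n] : |A| = k, i ∈ A} (fix an element i). For n = 309, k = 2: C(308, 1) = 308.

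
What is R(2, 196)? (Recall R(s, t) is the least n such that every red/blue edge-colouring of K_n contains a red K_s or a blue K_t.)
R(2, 196) = 196

R(2, k) = k for all k ≥ 2: in a 2-colouring of K_k, either some edge is red (a red K_2) or all edges are blue (a blue K_k). And K_{195} coloured all-blue has no blue K_196, so R(2, 196) > 195. Hence R(2, 196) = 196.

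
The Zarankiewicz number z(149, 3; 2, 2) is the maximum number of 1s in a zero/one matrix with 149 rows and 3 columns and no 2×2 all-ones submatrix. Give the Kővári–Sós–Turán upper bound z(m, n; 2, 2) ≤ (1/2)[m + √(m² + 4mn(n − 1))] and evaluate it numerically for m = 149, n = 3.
z(149, 3; 2, 2) ≤ (1/2)[149 + √(149² + 4·149·3·2)] = (1/2)[149 + √25777] = 154.7761

Kővári–Sós–Turán: let r_1, ..., r_149 be the row sums and z = Σ r_i the total number of 1s. Each pair of columns can share at most one row with both entries 1 (else a 2×2 all-ones block appears), so Σ_i C(r_i, 2) ≤ C(3, 2) = 3. By convexity Σ_i C(r_i, 2) ≥ 149·C(z/149, 2) = z(z − 149)/(2·149), giving z² − 149z − 149·3·2 ≤ 0 and hence z ≤ (1/2)[149 + √(22201 + 4·894)] = (1/2)[149 + √25777] ≈ (1/2)(149 + 160.5522) = 154.7761.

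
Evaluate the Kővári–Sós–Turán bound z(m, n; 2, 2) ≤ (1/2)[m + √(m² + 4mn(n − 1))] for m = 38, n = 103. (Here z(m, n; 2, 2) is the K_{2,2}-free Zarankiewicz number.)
z(38, 103; 2, 2) ≤ (1/2)[38 + √(38² + 4·38·103·102)] = (1/2)[38 + √1598356] = 651.1305

Kővári–Sós–Turán: let r_1, ..., r_38 be the row sums and z = Σ r_i the total number of 1s. Each pair of columns can share at most one row with both entries 1 (else a 2×2 all-ones block appears), so Σ_i C(r_i, 2) ≤ C(103, 2) = 5253. By convexity Σ_i C(r_i, 2) ≥ 38·C(z/38, 2) = z(z − 38)/(2·38), giving z² − 38z − 38·103·102 ≤ 0 and hence z ≤ (1/2)[38 + √(1444 + 4·399228)] = (1/2)[38 + √1598356] ≈ (1/2)(38 + 1264.261) = 651.1305.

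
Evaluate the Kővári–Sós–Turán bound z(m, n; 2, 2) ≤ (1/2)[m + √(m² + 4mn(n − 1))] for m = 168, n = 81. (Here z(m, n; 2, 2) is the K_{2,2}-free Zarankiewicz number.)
z(168, 81; 2, 2) ≤ (1/2)[168 + √(168² + 4·168·81·80)] = (1/2)[168 + √4382784] = 1130.755

Kővári–Sós–Turán: let r_1, ..., r_168 be the row sums and z = Σ r_i the total number of 1s. Each pair of columns can share at most one row with both entries 1 (else a 2×2 all-ones block appears), so Σ_i C(r_i, 2) ≤ C(81, 2) = 3240. By convexity Σ_i C(r_i, 2) ≥ 168·C(z/168, 2) = z(z − 168)/(2·168), giving z² − 168z − 168·81·80 ≤ 0 and hence z ≤ (1/2)[168 + √(28224 + 4·1088640)] = (1/2)[168 + √4382784] ≈ (1/2)(168 + 2093.51) = 1130.755.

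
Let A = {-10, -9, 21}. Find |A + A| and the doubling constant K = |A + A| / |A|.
K = |A + A| / |A| = 6/3 = 2

Enumerate A + A = {a + b : a, b ∈ A}. With |A| = 3, there are |A|^2 = 9 ordered sum pairs; collecting distinct values, A + A = {-20, -19, -18, 11, 12, 42}, so |A + A| = 6. Thus K = 6/3 = 2. For comparison, the minimum possible |A + A| over all 3-element sets is 2·3 − 1 = 5 (so min K = 5/3), attained only by arithmetic progressions.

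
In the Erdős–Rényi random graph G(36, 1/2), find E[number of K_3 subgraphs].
E[# K_3] = C(36, 3) · (1/2)^C(3, 2) = 7140 / 2^3 = 1785/2 = 892.5

For each 3-subset S of vertices (there are C(36, 3) = 7140 such S), let X_S = 1 if S induces a K_3 (all C(3, 2) = 3 edges present). Then P(X_S = 1) = (1/2)^3 = 1/8. By linearity of expectation, E[# K_3] = C(36, 3) · (1/2)^3 = 7140 / 8 = 1785/2 = 892.5.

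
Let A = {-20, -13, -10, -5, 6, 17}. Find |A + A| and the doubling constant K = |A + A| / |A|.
K = |A + A| / |A| = 20/6 = 10/3

Enumerate A + A = {a + b : a, b ∈ A}. With |A| = 6, there are |A|^2 = 36 ordered sum pairs; collecting distinct values, A + A = {-40, -33, -30, -26, -25, -23, -20, -18, -15, -14, -10, -7, -4, -3, 1, 4, 7, 12, 23, 34}, so |A + A| = 20. Thus K = 20/6 = 10/3. For comparison, the minimum possible |A + A| over all 6-element sets is 2·6 − 1 = 11 (so min K = 11/6), attained only by arithmetic progressions.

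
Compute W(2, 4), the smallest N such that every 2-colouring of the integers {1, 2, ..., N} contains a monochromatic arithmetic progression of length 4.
W(2, 4) = 35

This is a classical value, W(2, 4) = 35, established by combining an explicit 2-colouring of {1, ..., 34} with no monochromatic 4-AP (giving the lower bound W(2, 4) > 34) and a finite case analysis / exhaustive computer search showing every 2-colouring of {1, ..., 35} has such an AP.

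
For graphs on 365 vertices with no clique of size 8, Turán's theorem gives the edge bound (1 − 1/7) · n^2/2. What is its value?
Turán density bound = (6/7) · 365^2/2 = 399675/7 ≈ 57096.4286

Turán's theorem: ex(n, K_{r+1}) is achieved by the complete r-partite Turán graph T(n, r) with parts as balanced as possible, and is at most (1 − 1/r) · n^2/2. For r = 7, n = 365: the density bound is (6/7) · 133225/2 = 399675/7 ≈ 57096.4286. The integer-valued extremum is e(T(365, 7)) = 57096, which is strictly less than the density bound 399675/7 since 7 ∤ 365 (the parts of T(365, 7) cannot all be equal).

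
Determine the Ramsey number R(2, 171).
R(2, 171) = 171

R(2, k) = k for all k ≥ 2: in a 2-colouring of K_k, either some edge is red (a red K_2) or all edges are blue (a blue K_k). And K_{170} coloured all-blue has no blue K_171, so R(2, 171) > 170. Hence R(2, 171) = 171.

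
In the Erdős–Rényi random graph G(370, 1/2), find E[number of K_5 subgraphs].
E[# K_5] = C(370, 5) · (1/2)^C(5, 2) = 56239546824 / 2^10 = 7029943353/128 = 54921432.4453125

For each 5-subset S of vertices (there are C(370, 5) = 56239546824 such S), let X_S = 1 if S induces a K_5 (all C(5, 2) = 10 edges present). Then P(X_S = 1) = (1/2)^10 = 1/1024. By linearity of expectation, E[# K_5] = C(370, 5) · (1/2)^10 = 56239546824 / 1024 = 7029943353/128 = 54921432.4453125.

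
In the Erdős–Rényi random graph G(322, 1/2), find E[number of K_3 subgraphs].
E[# K_3] = C(322, 3) · (1/2)^C(3, 2) = 5512640 / 2^3 = 689080

For each 3-subset S of vertices (there are C(322, 3) = 5512640 such S), let X_S = 1 if S induces a K_3 (all C(3, 2) = 3 edges present). Then P(X_S = 1) = (1/2)^3 = 1/8. By linearity of expectation, E[# K_3] = C(322, 3) · (1/2)^3 = 5512640 / 8 = 689080.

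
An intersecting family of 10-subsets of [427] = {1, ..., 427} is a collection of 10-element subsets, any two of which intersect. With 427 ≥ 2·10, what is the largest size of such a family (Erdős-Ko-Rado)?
max |F| = C(426, 9) = 1169434392771406850

The Erdős-Ko-Rado theorem states: for n ≥ 2k, an intersecting family of k-subsets of an n-element set has size at most C(n − 1, k − 1), with equality for 'star' families {A ⊆ [n] : |A| = k, i ∈ A} (fix an element i). For n = 427, k = 10: C(426, 9) = 1169434392771406850.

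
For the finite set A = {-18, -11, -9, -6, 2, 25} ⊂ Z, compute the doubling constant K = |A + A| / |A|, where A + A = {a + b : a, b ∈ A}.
K = |A + A| / |A| = 21/6 = 7/2

Enumerate A + A = {a + b : a, b ∈ A}. With |A| = 6, there are |A|^2 = 36 ordered sum pairs; collecting distinct values, A + A = {-36, -29, -27, -24, -22, -20, -18, -17, -16, -15, -12, -9, -7, -4, 4, 7, 14, 16, 19, 27, 50}, so |A + A| = 21. Thus K = 21/6 = 7/2. For comparison, the minimum possible |A + A| over all 6-element sets is 2·6 − 1 = 11 (so min K = 11/6), attained only by arithmetic progressions.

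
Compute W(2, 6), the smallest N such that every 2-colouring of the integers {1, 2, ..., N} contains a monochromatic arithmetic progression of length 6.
W(2, 6) = 1132

W(2, 6) = 1132. The lower bound W(2, 6) > 1131 comes from an explicit good 2-colouring of [1, 1131]; the upper bound W(2, 6) ≤ 1132 was verified by exhaustive search over 2-colourings of [1, 1132].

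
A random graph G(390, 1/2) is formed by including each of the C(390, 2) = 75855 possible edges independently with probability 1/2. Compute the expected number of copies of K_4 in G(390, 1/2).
E[# K_4] = C(390, 4) · (1/2)^C(4, 2) = 949173615 / 2^6 = 14830837.734375

For each 4-subset S of vertices (there are C(390, 4) = 949173615 such S), let X_S = 1 if S induces a K_4 (all C(4, 2) = 6 edges present). Then P(X_S = 1) = (1/2)^6 = 1/64. By linearity of expectation, E[# K_4] = C(390, 4) · (1/2)^6 = 949173615 / 64 = 14830837.734375.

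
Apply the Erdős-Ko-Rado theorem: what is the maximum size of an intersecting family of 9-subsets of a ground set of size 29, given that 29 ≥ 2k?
max |F| = C(28, 8) = 3108105

The Erdős-Ko-Rado theorem states: for n ≥ 2k, an intersecting family of k-subsets of an n-element set has size at most C(n − 1, k − 1), with equality for 'star' families {A ⊆ [n] : |A| = k, i ∈ A} (fix an element i). For n = 29, k = 9: C(28, 8) = 3108105.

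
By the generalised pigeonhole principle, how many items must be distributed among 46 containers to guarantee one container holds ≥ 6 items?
n = (6 − 1)·46 + 1 = 231

By the generalised pigeonhole principle, to guarantee some box contains ≥ r objects we need more than (r − 1) · k objects total. Threshold: n = (r − 1) · k + 1. With r = 6 and k = 46: n = 5 · 46 + 1 = 230 + 1 = 231. For n = 230 = 5 · 46, we can put exactly 5 objects in every box, avoiding 6 in any single one — so 231 is tight.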